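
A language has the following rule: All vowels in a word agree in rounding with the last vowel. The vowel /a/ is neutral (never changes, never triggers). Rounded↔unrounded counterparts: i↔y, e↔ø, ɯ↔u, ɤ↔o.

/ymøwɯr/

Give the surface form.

/y/ harmonizes with /ɯ/ ([-round]) → [i]
/ø/ harmonizes with /ɯ/ ([-round]) → [e]

[imewɯr]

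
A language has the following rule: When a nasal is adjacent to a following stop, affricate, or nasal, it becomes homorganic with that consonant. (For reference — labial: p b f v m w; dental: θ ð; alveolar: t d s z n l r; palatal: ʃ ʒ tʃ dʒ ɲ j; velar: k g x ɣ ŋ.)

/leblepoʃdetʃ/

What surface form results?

[leblepoʃdetʃ]

no segment meets the rule's conditions; no change.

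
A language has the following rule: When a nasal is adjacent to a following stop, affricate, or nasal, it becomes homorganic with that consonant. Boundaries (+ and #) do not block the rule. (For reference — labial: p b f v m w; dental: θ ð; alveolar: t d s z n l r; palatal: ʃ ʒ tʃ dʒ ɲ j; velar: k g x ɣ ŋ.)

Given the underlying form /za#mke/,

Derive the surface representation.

/m/ before /k/ (velar) → [ŋ]

[za#ŋke]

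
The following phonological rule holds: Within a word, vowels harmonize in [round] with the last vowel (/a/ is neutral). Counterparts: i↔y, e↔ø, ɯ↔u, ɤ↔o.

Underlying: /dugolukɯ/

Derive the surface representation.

[dɯgɤlɯkɯ]

/u/ harmonizes with /ɯ/ ([-round]) → [ɯ]
/o/ harmonizes with /ɯ/ ([-round]) → [ɤ]
/u/ harmonizes with /ɯ/ ([-round]) → [ɯ]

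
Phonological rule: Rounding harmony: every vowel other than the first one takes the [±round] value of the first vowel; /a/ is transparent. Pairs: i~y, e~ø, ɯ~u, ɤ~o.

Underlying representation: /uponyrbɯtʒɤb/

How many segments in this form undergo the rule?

2

/ɯ/ harmonizes with /u/ ([+round]) → [u]
/ɤ/ harmonizes with /u/ ([+round]) → [o]
2 segments change.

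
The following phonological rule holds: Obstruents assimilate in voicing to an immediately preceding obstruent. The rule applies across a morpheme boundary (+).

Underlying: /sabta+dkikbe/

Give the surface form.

[sabda+dgikpe]

/t/ after /b/ (voiced) → [d]
/k/ after /d/ (voiced) → [g]
/b/ after /k/ (voiceless) → [p]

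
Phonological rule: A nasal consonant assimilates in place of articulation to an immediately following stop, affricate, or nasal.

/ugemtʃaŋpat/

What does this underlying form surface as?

/m/ before /tʃ/ (palatal) → [ɲ]
/ŋ/ before /p/ (labial) → [m]

[ugeɲtʃampat]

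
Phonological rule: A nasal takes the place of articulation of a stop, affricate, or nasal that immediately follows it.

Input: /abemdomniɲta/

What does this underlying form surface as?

[abendonninta]

/m/ before /d/ (alveolar) → [n]
/m/ before /n/ (alveolar) → [n]
/ɲ/ before /t/ (alveolar) → [n]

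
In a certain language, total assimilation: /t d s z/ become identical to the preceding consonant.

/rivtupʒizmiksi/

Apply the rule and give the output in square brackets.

/t/ after /v/ → [v] (total assimilation)
/s/ after /k/ → [k] (total assimilation)

[rivvupʒizmikki]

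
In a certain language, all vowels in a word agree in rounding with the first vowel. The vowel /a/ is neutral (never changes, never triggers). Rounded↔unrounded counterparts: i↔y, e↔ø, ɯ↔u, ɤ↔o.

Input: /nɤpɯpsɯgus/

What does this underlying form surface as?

/u/ harmonizes with /ɤ/ ([-round]) → [ɯ]

[nɤpɯpsɯgɯs]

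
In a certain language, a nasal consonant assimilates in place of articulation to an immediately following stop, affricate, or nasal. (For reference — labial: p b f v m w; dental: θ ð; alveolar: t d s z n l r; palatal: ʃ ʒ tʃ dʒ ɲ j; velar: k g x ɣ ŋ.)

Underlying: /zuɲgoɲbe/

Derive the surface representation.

[zuŋgombe]

/ɲ/ before /g/ (velar) → [ŋ]
/ɲ/ before /b/ (labial) → [m]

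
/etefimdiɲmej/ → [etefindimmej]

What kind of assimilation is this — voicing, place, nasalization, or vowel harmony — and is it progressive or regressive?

place assimilation, regressive

/m/→[n] /ɲ/→[m].
Each target copies a feature from the following segment, so the direction is regressive.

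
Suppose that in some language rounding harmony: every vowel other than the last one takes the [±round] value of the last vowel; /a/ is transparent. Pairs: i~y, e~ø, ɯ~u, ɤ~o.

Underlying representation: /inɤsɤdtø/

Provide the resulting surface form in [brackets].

/i/ harmonizes with /ø/ ([+round]) → [y]
/ɤ/ harmonizes with /ø/ ([+round]) → [o]
/ɤ/ harmonizes with /ø/ ([+round]) → [o]

[ynosodtø]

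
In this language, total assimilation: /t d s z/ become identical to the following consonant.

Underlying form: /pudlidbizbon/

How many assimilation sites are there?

3

/d/ before /l/ → [l] (total assimilation)
/d/ before /b/ → [b] (total assimilation)
/z/ before /b/ → [b] (total assimilation)
3 segments change.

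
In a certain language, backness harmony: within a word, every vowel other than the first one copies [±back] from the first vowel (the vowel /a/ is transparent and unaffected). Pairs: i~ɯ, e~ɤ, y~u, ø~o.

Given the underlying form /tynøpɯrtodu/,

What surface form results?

[tynøpirtødy]

/ɯ/ harmonizes with /y/ ([-back]) → [i]
/o/ harmonizes with /y/ ([-back]) → [ø]
/u/ harmonizes with /y/ ([-back]) → [y]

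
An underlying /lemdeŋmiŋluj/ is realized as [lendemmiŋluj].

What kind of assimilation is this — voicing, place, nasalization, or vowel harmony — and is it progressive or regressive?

place assimilation, regressive

/m/→[n] /ŋ/→[m].
Each target copies a feature from the following segment, so the direction is regressive.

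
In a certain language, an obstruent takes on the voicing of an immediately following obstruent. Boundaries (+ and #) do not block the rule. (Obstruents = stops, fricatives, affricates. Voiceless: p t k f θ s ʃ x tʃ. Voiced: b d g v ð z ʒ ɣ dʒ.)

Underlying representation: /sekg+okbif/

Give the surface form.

[segg+ogbif]

/k/ before /g/ (voiced) → [g]
/k/ before /b/ (voiced) → [g]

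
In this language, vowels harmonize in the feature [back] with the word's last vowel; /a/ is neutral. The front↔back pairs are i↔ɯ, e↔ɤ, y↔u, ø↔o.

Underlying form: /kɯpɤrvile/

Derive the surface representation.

/ɯ/ harmonizes with /e/ ([-back]) → [i]
/ɤ/ harmonizes with /e/ ([-back]) → [e]

[kipervile]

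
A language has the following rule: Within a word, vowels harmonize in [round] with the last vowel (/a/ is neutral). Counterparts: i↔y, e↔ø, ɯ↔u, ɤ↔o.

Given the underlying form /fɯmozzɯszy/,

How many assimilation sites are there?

2

/ɯ/ harmonizes with /y/ ([+round]) → [u]
/ɯ/ harmonizes with /y/ ([+round]) → [u]
2 segments change.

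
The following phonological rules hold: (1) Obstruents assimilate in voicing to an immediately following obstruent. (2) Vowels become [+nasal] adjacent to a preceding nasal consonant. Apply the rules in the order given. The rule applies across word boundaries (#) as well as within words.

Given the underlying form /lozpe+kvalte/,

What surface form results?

Rule 1: /z/ before /p/ (voiceless) → [s]
Rule 1: /k/ before /v/ (voiced) → [g]
After rule 1: lospe+gvalte
Rule 2: no segment meets the rule's conditions; no change.

[lospe+gvalte]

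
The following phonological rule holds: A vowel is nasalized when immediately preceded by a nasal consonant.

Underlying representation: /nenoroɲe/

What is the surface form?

/e/ after nasal /n/ → [ẽ]
/o/ after nasal /n/ → [õ]
/e/ after nasal /ɲ/ → [ẽ]

[nẽnõroɲẽ]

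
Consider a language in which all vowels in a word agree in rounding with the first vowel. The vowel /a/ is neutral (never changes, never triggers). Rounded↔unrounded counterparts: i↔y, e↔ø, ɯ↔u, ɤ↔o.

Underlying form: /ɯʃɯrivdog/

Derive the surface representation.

/o/ harmonizes with /ɯ/ ([-round]) → [ɤ]

[ɯʃɯrivdɤg]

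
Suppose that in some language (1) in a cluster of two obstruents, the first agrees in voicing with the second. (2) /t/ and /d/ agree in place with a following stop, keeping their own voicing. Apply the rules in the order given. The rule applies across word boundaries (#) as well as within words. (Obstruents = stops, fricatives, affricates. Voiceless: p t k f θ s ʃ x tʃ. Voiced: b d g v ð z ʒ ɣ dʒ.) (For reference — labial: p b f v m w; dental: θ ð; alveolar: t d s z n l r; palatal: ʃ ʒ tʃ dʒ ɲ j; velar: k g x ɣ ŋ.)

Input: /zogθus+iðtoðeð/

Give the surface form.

Rule 1: /g/ before /θ/ (voiceless) → [k]
Rule 1: /ð/ before /t/ (voiceless) → [θ]
After rule 1: zokθus+iθtoðeð
Rule 2: no segment meets the rule's conditions; no change.

[zokθus+iθtoðeð]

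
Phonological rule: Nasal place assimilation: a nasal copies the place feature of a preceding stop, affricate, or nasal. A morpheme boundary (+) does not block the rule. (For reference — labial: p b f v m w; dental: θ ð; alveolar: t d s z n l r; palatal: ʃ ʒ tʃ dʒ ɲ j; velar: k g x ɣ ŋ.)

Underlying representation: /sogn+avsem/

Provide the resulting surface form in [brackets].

/n/ after /g/ (velar) → [ŋ]

[sogŋ+avsem]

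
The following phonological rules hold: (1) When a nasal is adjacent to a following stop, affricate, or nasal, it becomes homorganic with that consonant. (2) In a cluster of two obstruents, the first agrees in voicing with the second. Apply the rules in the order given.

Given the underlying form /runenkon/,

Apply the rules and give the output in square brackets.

[runeŋkon]

Rule 1: /n/ before /k/ (velar) → [ŋ]
After rule 1: runeŋkon
Rule 2: no segment meets the rule's conditions; no change.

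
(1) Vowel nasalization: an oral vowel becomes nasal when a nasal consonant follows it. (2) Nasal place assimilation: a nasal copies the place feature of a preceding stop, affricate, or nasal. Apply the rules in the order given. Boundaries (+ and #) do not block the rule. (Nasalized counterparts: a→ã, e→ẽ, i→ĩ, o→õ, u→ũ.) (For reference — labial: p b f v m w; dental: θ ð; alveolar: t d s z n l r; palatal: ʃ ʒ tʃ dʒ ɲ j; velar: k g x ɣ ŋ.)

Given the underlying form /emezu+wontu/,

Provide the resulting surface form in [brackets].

[ẽmezu+wõntu]

Rule 1: /e/ before nasal /m/ → [ẽ]
Rule 1: /o/ before nasal /n/ → [õ]
After rule 1: ẽmezu+wõntu
Rule 2: no segment meets the rule's conditions; no change.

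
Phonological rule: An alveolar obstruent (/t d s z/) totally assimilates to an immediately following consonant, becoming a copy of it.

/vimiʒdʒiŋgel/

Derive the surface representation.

[vimiʒdʒiŋgel]

no segment meets the rule's conditions; no change.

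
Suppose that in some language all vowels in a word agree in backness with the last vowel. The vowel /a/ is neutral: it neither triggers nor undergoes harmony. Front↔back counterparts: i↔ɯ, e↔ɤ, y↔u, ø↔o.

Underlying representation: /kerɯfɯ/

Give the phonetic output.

[kɤrɯfɯ]

/e/ harmonizes with /ɯ/ ([+back]) → [ɤ]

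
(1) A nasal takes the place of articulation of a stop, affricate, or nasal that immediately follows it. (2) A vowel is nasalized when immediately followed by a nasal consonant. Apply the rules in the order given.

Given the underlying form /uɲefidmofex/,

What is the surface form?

Rule 1: no segment meets the rule's conditions; no change.
After rule 1: uɲefidmofex
Rule 2: /u/ before nasal /ɲ/ → [ũ]

[ũɲefidmofex]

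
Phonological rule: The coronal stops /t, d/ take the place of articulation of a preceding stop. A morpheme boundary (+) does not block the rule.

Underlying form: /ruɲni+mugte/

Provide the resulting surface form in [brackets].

/t/ after /g/ (velar) → [k]

[ruɲni+mugke]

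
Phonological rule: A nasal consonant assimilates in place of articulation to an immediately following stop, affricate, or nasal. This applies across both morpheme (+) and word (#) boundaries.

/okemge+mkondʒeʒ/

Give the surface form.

/m/ before /g/ (velar) → [ŋ]
/m/ before /k/ (velar) → [ŋ]
/n/ before /dʒ/ (palatal) → [ɲ]

[okeŋge+ŋkoɲdʒeʒ]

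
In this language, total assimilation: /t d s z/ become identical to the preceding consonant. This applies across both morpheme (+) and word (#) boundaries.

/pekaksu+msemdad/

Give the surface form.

[pekakku+mmemmad]

/s/ after /k/ → [k] (total assimilation)
/s/ after /m/ → [m] (total assimilation)
/d/ after /m/ → [m] (total assimilation)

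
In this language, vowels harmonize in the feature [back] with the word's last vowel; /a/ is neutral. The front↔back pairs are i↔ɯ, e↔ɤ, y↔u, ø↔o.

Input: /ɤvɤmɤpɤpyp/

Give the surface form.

[evemepepyp]

/ɤ/ harmonizes with /y/ ([-back]) → [e]
/ɤ/ harmonizes with /y/ ([-back]) → [e]
/ɤ/ harmonizes with /y/ ([-back]) → [e]
/ɤ/ harmonizes with /y/ ([-back]) → [e]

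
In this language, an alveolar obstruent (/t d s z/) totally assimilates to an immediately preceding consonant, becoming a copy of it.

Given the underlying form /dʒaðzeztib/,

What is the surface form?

/z/ after /ð/ → [ð] (total assimilation)
/t/ after /z/ → [z] (total assimilation)

[dʒaððezzib]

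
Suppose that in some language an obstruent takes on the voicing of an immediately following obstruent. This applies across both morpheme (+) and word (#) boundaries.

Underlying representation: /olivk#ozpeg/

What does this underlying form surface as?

[olifk#ospeg]

/v/ before /k/ (voiceless) → [f]
/z/ before /p/ (voiceless) → [s]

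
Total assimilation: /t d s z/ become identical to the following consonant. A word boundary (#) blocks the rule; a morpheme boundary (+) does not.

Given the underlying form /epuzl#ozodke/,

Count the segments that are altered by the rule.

2

/z/ before /l/ → [l] (total assimilation)
/d/ before /k/ → [k] (total assimilation)
2 segments change.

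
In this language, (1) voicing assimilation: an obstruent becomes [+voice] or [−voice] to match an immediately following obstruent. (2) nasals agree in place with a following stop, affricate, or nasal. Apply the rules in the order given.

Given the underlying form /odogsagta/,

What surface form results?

Rule 1: /g/ before /s/ (voiceless) → [k]
Rule 1: /g/ before /t/ (voiceless) → [k]
After rule 1: odoksakta
Rule 2: no segment meets the rule's conditions; no change.

[odoksakta]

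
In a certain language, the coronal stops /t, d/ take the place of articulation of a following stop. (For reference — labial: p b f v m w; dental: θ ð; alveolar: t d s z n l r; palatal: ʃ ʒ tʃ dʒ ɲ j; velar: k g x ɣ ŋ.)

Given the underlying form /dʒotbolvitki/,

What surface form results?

[dʒopbolvikki]

/t/ before /b/ (labial) → [p]
/t/ before /k/ (velar) → [k]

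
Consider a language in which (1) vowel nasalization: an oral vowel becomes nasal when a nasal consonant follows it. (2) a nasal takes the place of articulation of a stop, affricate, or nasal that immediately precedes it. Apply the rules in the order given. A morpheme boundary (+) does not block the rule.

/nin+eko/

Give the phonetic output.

Rule 1: /i/ before nasal /n/ → [ĩ]
After rule 1: nĩn+eko
Rule 2: no segment meets the rule's conditions; no change.

[nĩn+eko]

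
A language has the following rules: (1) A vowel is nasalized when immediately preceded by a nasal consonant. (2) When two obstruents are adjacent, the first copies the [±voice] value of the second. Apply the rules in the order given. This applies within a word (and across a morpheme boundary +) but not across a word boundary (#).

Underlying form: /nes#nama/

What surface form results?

Rule 1: /e/ after nasal /n/ → [ẽ]
Rule 1: /a/ after nasal /n/ → [ã]
Rule 1: /a/ after nasal /m/ → [ã]
After rule 1: nẽs#nãmã
Rule 2: no segment meets the rule's conditions; no change.

[nẽs#nãmã]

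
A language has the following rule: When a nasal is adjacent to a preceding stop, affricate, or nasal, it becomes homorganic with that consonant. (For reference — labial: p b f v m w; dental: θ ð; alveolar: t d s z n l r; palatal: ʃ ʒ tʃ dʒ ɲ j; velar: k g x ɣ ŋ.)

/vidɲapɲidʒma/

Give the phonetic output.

[vidnapmidʒɲa]

/ɲ/ after /d/ (alveolar) → [n]
/ɲ/ after /p/ (labial) → [m]
/m/ after /dʒ/ (palatal) → [ɲ]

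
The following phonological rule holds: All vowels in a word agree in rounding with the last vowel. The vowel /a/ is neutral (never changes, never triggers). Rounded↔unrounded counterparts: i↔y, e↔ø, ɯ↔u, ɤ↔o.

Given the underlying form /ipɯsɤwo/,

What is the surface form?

[ypusowo]

/i/ harmonizes with /o/ ([+round]) → [y]
/ɯ/ harmonizes with /o/ ([+round]) → [u]
/ɤ/ harmonizes with /o/ ([+round]) → [o]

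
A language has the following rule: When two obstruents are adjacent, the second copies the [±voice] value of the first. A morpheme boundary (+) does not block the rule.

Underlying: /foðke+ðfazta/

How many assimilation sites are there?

/k/ after /ð/ (voiced) → [g]
/f/ after /ð/ (voiced) → [v]
/t/ after /z/ (voiced) → [d]
3 segments change.

3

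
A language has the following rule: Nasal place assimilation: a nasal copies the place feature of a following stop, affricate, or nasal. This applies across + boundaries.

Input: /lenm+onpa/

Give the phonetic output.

/n/ before /m/ (labial) → [m]
/n/ before /p/ (labial) → [m]

[lemm+ompa]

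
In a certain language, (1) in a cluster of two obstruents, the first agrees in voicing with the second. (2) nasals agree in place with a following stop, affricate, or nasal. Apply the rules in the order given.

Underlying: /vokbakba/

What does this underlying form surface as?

[vogbagba]

Rule 1: /k/ before /b/ (voiced) → [g]
Rule 1: /k/ before /b/ (voiced) → [g]
After rule 1: vogbagba
Rule 2: no segment meets the rule's conditions; no change.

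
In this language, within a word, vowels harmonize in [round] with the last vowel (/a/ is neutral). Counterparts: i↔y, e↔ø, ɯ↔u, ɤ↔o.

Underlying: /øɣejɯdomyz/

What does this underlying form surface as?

/e/ harmonizes with /y/ ([+round]) → [ø]
/ɯ/ harmonizes with /y/ ([+round]) → [u]

[øɣøjudomyz]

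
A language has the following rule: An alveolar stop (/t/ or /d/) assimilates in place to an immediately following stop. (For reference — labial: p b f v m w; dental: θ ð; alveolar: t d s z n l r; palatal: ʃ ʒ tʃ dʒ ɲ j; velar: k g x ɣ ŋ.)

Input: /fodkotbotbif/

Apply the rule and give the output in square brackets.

[fogkopbopbif]

/d/ before /k/ (velar) → [g]
/t/ before /b/ (labial) → [p]
/t/ before /b/ (labial) → [p]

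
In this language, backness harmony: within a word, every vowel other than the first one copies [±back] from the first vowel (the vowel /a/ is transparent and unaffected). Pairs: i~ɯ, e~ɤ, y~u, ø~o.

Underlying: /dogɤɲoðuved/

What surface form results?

/e/ harmonizes with /o/ ([+back]) → [ɤ]

[dogɤɲoðuvɤd]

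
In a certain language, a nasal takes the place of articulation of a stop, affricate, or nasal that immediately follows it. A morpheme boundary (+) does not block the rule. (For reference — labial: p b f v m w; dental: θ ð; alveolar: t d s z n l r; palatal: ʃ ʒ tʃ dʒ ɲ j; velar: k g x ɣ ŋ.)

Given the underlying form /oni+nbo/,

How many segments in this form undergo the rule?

1

/n/ before /b/ (labial) → [m]
1 segment changes.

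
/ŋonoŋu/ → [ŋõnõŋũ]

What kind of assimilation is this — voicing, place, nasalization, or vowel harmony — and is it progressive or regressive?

/o/→[õ] /o/→[õ] /u/→[ũ].
Each target copies a feature from the preceding segment, so the direction is progressive.

nasalization, progressive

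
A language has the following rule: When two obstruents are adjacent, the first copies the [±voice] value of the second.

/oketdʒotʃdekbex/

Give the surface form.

[okeddʒodʒdegbex]

/t/ before /dʒ/ (voiced) → [d]
/tʃ/ before /d/ (voiced) → [dʒ]
/k/ before /b/ (voiced) → [g]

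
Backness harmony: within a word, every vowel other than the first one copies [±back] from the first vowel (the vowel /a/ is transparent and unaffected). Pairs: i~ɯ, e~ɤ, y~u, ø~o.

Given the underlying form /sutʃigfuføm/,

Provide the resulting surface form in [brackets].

[sutʃɯgfufom]

/i/ harmonizes with /u/ ([+back]) → [ɯ]
/ø/ harmonizes with /u/ ([+back]) → [o]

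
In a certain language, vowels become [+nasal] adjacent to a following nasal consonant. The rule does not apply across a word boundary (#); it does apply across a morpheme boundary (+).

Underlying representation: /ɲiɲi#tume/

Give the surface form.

[ɲĩɲi#tũme]

/i/ before nasal /ɲ/ → [ĩ]
/u/ before nasal /m/ → [ũ]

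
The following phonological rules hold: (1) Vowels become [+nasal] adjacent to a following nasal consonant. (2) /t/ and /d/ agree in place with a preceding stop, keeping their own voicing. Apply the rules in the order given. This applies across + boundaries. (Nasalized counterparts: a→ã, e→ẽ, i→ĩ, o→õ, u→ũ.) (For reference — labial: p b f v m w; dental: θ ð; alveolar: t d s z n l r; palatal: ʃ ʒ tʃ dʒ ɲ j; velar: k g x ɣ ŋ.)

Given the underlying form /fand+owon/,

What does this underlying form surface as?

[fãnd+owõn]

Rule 1: /a/ before nasal /n/ → [ã]
Rule 1: /o/ before nasal /n/ → [õ]
After rule 1: fãnd+owõn
Rule 2: no segment meets the rule's conditions; no change.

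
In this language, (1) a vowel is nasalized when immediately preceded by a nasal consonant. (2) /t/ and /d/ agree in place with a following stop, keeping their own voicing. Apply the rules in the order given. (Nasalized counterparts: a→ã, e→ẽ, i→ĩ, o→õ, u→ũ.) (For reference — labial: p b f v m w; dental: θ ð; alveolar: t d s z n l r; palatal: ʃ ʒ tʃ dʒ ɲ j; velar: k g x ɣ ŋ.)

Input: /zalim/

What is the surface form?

Rule 1: no segment meets the rule's conditions; no change.
After rule 1: zalim
Rule 2: no segment meets the rule's conditions; no change.

[zalim]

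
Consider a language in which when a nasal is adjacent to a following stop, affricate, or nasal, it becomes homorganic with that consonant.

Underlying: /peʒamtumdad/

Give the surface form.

[peʒantundad]

/m/ before /t/ (alveolar) → [n]
/m/ before /d/ (alveolar) → [n]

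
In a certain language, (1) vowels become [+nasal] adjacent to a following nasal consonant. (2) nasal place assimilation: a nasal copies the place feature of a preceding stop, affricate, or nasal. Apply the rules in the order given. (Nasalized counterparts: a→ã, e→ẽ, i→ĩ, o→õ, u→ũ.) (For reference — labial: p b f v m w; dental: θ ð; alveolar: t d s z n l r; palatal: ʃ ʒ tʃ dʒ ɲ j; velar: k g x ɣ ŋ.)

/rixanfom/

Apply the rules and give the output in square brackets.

[rixãnfõm]

Rule 1: /a/ before nasal /n/ → [ã]
Rule 1: /o/ before nasal /m/ → [õ]
After rule 1: rixãnfõm
Rule 2: no segment meets the rule's conditions; no change.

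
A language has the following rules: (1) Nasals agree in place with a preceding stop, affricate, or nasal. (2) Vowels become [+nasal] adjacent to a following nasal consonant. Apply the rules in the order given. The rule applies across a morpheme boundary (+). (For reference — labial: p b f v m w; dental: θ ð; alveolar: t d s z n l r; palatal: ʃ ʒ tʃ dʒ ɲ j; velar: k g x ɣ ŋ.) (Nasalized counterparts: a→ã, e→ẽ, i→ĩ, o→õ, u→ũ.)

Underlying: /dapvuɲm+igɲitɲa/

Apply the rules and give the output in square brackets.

Rule 1: /m/ after /ɲ/ (palatal) → [ɲ]
Rule 1: /ɲ/ after /g/ (velar) → [ŋ]
Rule 1: /ɲ/ after /t/ (alveolar) → [n]
After rule 1: dapvuɲɲ+igŋitna
Rule 2: /u/ before nasal /ɲ/ → [ũ]

[dapvũɲɲ+igŋitna]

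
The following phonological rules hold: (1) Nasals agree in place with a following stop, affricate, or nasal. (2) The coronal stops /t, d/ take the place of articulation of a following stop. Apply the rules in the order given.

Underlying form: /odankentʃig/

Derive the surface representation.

Rule 1: /n/ before /k/ (velar) → [ŋ]
Rule 1: /n/ before /tʃ/ (palatal) → [ɲ]
After rule 1: odaŋkeɲtʃig
Rule 2: no segment meets the rule's conditions; no change.

[odaŋkeɲtʃig]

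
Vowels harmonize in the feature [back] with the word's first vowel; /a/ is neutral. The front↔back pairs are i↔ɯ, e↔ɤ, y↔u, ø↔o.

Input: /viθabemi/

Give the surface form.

no segment meets the rule's conditions; no change.

[viθabemi]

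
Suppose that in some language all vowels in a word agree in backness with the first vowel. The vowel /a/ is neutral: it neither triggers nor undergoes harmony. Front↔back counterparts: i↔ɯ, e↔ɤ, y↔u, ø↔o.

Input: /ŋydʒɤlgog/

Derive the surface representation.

[ŋydʒelgøg]

/ɤ/ harmonizes with /y/ ([-back]) → [e]
/o/ harmonizes with /y/ ([-back]) → [ø]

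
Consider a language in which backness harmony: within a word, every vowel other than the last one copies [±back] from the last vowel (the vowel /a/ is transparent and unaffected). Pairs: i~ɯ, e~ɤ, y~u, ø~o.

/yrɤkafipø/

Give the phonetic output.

[yrekafipø]

/ɤ/ harmonizes with /ø/ ([-back]) → [e]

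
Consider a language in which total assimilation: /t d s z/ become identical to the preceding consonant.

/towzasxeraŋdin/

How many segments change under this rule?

/z/ after /w/ → [w] (total assimilation)
/d/ after /ŋ/ → [ŋ] (total assimilation)
2 segments change.

2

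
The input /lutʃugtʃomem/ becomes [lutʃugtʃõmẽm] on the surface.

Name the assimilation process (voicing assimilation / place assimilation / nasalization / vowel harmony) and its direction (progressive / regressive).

/o/→[õ] /e/→[ẽ].
Each target copies a feature from the following segment, so the direction is regressive.

nasalization, regressive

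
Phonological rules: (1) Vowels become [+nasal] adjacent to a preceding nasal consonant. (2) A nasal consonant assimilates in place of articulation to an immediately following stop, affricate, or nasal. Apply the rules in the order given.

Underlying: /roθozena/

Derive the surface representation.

Rule 1: /a/ after nasal /n/ → [ã]
After rule 1: roθozenã
Rule 2: no segment meets the rule's conditions; no change.

[roθozenã]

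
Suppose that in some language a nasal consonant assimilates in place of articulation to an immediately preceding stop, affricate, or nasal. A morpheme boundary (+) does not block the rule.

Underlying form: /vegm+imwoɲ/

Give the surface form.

/m/ after /g/ (velar) → [ŋ]

[vegŋ+imwoɲ]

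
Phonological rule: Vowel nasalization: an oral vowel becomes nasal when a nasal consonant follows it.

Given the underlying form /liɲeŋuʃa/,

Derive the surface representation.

[lĩɲẽŋuʃa]

/i/ before nasal /ɲ/ → [ĩ]
/e/ before nasal /ŋ/ → [ẽ]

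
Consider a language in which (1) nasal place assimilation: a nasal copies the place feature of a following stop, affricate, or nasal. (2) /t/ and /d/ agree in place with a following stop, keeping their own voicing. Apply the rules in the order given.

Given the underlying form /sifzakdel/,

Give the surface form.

Rule 1: no segment meets the rule's conditions; no change.
After rule 1: sifzakdel
Rule 2: no segment meets the rule's conditions; no change.

[sifzakdel]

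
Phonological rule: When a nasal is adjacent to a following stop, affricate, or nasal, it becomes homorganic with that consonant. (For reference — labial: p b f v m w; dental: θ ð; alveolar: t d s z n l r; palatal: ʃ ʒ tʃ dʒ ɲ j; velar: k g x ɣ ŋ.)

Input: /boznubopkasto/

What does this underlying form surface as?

[boznubopkasto]

no segment meets the rule's conditions; no change.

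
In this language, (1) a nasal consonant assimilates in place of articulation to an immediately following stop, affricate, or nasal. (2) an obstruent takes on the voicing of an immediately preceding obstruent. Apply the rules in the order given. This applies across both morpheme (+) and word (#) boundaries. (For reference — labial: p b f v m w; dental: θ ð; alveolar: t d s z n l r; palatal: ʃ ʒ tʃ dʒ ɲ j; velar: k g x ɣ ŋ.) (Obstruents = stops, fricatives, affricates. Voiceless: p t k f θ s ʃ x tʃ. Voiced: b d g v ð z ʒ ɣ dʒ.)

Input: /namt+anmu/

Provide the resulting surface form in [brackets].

[nant+ammu]

Rule 1: /m/ before /t/ (alveolar) → [n]
Rule 1: /n/ before /m/ (labial) → [m]
After rule 1: nant+ammu
Rule 2: no segment meets the rule's conditions; no change.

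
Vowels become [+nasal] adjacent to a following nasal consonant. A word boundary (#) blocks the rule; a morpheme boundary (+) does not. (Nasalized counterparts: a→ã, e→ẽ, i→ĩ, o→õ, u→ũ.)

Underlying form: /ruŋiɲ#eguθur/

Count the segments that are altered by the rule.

/u/ before nasal /ŋ/ → [ũ]
/i/ before nasal /ɲ/ → [ĩ]
2 segments change.

2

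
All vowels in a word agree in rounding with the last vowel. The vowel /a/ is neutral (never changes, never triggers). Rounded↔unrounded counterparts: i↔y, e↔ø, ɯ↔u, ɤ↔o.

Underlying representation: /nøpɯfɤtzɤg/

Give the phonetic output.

/ø/ harmonizes with /ɤ/ ([-round]) → [e]

[nepɯfɤtzɤg]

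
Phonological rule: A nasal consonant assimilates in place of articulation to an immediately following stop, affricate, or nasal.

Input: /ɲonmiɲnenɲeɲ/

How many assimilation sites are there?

/n/ before /m/ (labial) → [m]
/ɲ/ before /n/ (alveolar) → [n]
/n/ before /ɲ/ (palatal) → [ɲ]
3 segments change.

3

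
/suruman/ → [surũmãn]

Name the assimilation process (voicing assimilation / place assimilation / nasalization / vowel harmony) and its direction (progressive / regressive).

/u/→[ũ] /a/→[ã].
Each target copies a feature from the following segment, so the direction is regressive.

nasalization, regressive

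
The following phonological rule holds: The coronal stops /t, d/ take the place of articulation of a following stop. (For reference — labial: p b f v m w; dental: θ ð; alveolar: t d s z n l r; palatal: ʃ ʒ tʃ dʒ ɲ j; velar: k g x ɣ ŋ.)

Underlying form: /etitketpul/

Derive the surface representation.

/t/ before /k/ (velar) → [k]
/t/ before /p/ (labial) → [p]

[etikkeppul]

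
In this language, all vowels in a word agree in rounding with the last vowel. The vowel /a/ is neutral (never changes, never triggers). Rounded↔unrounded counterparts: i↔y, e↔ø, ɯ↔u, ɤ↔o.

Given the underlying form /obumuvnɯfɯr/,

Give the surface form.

/o/ harmonizes with /ɯ/ ([-round]) → [ɤ]
/u/ harmonizes with /ɯ/ ([-round]) → [ɯ]
/u/ harmonizes with /ɯ/ ([-round]) → [ɯ]

[ɤbɯmɯvnɯfɯr]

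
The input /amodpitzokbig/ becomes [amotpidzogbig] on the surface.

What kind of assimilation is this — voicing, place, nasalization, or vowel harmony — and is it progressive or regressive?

/d/→[t] /t/→[d] /k/→[g].
Each target copies a feature from the following segment, so the direction is regressive.

voicing assimilation, regressive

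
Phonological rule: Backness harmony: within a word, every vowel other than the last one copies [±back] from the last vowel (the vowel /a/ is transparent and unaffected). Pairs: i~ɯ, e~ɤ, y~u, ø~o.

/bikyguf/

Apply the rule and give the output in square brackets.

/i/ harmonizes with /u/ ([+back]) → [ɯ]
/y/ harmonizes with /u/ ([+back]) → [u]

[bɯkuguf]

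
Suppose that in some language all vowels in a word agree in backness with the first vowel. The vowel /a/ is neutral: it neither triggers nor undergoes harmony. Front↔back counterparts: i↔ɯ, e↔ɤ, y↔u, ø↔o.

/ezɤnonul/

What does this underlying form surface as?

[ezenønyl]

/ɤ/ harmonizes with /e/ ([-back]) → [e]
/o/ harmonizes with /e/ ([-back]) → [ø]
/u/ harmonizes with /e/ ([-back]) → [y]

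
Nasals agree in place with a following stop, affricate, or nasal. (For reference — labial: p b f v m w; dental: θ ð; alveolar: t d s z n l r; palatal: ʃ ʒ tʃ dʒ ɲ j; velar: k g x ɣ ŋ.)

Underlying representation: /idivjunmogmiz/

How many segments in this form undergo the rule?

/n/ before /m/ (labial) → [m]
1 segment changes.

1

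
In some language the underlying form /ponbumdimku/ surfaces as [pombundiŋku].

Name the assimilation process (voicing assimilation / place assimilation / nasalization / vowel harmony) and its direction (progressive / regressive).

place assimilation, regressive

/n/→[m] /m/→[n] /m/→[ŋ].
Each target copies a feature from the following segment, so the direction is regressive.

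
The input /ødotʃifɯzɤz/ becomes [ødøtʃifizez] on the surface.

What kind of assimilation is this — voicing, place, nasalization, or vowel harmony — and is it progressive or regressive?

/o/→[ø] /ɯ/→[i] /ɤ/→[e].
Vowels agree with the first vowel, so the harmony is progressive.

vowel harmony, progressive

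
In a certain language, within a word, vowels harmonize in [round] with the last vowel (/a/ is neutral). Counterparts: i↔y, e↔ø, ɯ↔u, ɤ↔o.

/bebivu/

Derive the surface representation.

/e/ harmonizes with /u/ ([+round]) → [ø]
/i/ harmonizes with /u/ ([+round]) → [y]

[bøbyvu]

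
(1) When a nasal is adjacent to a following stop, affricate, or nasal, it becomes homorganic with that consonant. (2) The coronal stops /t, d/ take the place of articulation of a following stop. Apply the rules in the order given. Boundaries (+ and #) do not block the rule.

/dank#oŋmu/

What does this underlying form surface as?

Rule 1: /n/ before /k/ (velar) → [ŋ]
Rule 1: /ŋ/ before /m/ (labial) → [m]
After rule 1: daŋk#ommu
Rule 2: no segment meets the rule's conditions; no change.

[daŋk#ommu]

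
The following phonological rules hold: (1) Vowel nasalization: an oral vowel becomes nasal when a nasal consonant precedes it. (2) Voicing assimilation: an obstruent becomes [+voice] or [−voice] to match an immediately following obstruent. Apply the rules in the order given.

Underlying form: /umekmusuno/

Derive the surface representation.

Rule 1: /e/ after nasal /m/ → [ẽ]
Rule 1: /u/ after nasal /m/ → [ũ]
Rule 1: /o/ after nasal /n/ → [õ]
After rule 1: umẽkmũsunõ
Rule 2: no segment meets the rule's conditions; no change.

[umẽkmũsunõ]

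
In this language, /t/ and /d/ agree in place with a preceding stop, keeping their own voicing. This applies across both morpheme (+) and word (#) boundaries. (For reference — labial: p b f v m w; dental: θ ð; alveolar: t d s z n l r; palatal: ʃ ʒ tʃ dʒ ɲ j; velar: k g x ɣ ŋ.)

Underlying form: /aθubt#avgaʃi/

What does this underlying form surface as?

/t/ after /b/ (labial) → [p]

[aθubp#avgaʃi]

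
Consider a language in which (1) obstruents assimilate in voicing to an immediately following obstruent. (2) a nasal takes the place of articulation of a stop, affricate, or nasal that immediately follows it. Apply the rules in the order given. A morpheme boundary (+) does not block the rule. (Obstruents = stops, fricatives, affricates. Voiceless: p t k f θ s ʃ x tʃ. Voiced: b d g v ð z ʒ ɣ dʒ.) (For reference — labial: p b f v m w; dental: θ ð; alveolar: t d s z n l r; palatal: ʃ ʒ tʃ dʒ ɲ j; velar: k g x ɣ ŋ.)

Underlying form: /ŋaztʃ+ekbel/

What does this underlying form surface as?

Rule 1: /z/ before /tʃ/ (voiceless) → [s]
Rule 1: /k/ before /b/ (voiced) → [g]
After rule 1: ŋastʃ+egbel
Rule 2: no segment meets the rule's conditions; no change.

[ŋastʃ+egbel]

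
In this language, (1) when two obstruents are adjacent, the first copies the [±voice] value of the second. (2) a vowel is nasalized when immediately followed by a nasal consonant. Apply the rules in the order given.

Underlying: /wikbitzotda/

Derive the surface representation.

Rule 1: /k/ before /b/ (voiced) → [g]
Rule 1: /t/ before /z/ (voiced) → [d]
Rule 1: /t/ before /d/ (voiced) → [d]
After rule 1: wigbidzodda
Rule 2: no segment meets the rule's conditions; no change.

[wigbidzodda]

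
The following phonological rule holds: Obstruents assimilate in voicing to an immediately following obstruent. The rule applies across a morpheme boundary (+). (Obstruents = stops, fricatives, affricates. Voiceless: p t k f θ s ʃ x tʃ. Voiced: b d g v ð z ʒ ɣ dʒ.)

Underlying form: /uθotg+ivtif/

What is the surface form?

[uθodg+iftif]

/t/ before /g/ (voiced) → [d]
/v/ before /t/ (voiceless) → [f]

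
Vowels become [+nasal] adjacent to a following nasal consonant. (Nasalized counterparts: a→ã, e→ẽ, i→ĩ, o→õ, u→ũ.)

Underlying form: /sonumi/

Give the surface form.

/o/ before nasal /n/ → [õ]
/u/ before nasal /m/ → [ũ]

[sõnũmi]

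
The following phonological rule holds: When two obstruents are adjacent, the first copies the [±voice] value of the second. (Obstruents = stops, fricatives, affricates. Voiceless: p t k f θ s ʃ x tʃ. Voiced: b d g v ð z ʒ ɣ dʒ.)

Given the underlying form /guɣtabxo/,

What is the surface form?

[guxtapxo]

/ɣ/ before /t/ (voiceless) → [x]
/b/ before /x/ (voiceless) → [p]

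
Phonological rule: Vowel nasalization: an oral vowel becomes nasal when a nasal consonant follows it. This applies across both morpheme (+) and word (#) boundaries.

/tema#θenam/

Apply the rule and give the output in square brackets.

[tẽma#θẽnãm]

/e/ before nasal /m/ → [ẽ]
/e/ before nasal /n/ → [ẽ]
/a/ before nasal /m/ → [ã]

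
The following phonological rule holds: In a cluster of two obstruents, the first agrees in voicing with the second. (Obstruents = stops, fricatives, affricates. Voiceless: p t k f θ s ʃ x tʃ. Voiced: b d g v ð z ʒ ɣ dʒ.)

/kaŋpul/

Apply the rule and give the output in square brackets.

no segment meets the rule's conditions; no change.

[kaŋpul]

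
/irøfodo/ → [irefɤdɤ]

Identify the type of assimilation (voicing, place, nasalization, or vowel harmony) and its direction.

/ø/→[e] /o/→[ɤ] /o/→[ɤ].
Vowels agree with the first vowel, so the harmony is progressive.

vowel harmony, progressive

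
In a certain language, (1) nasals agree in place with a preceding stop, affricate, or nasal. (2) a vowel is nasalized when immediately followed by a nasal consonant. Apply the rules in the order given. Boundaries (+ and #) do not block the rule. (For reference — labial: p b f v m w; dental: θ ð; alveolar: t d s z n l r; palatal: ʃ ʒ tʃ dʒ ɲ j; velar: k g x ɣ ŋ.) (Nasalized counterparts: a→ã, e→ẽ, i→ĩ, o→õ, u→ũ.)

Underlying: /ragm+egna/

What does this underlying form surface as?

Rule 1: /m/ after /g/ (velar) → [ŋ]
Rule 1: /n/ after /g/ (velar) → [ŋ]
After rule 1: ragŋ+egŋa
Rule 2: no segment meets the rule's conditions; no change.

[ragŋ+egŋa]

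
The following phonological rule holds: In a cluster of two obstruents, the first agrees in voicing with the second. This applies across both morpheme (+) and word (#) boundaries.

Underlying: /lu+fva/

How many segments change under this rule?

/f/ before /v/ (voiced) → [v]
1 segment changes.

1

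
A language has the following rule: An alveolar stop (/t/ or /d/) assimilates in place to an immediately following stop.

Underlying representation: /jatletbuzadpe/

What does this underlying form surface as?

[jatlepbuzabpe]

/t/ before /b/ (labial) → [p]
/d/ before /p/ (labial) → [b]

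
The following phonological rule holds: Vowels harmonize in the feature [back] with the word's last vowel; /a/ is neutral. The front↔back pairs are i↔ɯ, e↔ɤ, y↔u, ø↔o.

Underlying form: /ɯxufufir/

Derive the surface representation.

/ɯ/ harmonizes with /i/ ([-back]) → [i]
/u/ harmonizes with /i/ ([-back]) → [y]
/u/ harmonizes with /i/ ([-back]) → [y]

[ixyfyfir]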